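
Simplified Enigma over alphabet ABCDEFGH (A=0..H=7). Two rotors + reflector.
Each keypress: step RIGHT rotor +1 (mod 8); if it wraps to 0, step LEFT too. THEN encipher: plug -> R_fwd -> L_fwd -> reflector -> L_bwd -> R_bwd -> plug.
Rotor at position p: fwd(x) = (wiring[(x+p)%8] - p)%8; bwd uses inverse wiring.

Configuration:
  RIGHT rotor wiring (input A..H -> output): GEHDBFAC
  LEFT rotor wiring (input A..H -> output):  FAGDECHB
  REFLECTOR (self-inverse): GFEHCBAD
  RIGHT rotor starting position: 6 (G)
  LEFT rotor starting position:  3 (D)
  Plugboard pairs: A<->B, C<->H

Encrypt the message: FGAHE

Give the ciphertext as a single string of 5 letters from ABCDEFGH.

Char 1 ('F'): step: R->7, L=3; F->plug->F->R->C->L->H->refl->D->L'->H->R'->B->plug->A
Char 2 ('G'): step: R->0, L->4 (L advanced); G->plug->G->R->A->L->A->refl->G->L'->B->R'->E->plug->E
Char 3 ('A'): step: R->1, L=4; A->plug->B->R->G->L->C->refl->E->L'->F->R'->H->plug->C
Char 4 ('H'): step: R->2, L=4; H->plug->C->R->H->L->H->refl->D->L'->C->R'->H->plug->C
Char 5 ('E'): step: R->3, L=4; E->plug->E->R->H->L->H->refl->D->L'->C->R'->C->plug->H

Answer: AECCH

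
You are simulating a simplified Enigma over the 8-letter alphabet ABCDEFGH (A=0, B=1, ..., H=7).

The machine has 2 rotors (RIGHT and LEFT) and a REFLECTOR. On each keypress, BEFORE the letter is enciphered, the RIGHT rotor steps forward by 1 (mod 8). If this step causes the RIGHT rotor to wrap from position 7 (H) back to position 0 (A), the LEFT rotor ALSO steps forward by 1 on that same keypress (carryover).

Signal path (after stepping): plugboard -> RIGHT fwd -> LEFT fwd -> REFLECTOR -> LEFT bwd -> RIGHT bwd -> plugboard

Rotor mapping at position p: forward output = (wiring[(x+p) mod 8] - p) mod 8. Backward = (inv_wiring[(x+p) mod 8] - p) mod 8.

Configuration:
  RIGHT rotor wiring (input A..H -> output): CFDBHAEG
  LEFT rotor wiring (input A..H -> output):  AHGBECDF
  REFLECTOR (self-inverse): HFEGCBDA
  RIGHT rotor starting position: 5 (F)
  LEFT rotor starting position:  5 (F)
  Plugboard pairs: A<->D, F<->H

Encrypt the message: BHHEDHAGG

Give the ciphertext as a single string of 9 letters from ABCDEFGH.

Answer: EFCBHGGCC

Derivation:
Char 1 ('B'): step: R->6, L=5; B->plug->B->R->A->L->F->refl->B->L'->F->R'->E->plug->E
Char 2 ('H'): step: R->7, L=5; H->plug->F->R->A->L->F->refl->B->L'->F->R'->H->plug->F
Char 3 ('H'): step: R->0, L->6 (L advanced); H->plug->F->R->A->L->F->refl->B->L'->D->R'->C->plug->C
Char 4 ('E'): step: R->1, L=6; E->plug->E->R->H->L->E->refl->C->L'->C->R'->B->plug->B
Char 5 ('D'): step: R->2, L=6; D->plug->A->R->B->L->H->refl->A->L'->E->R'->F->plug->H
Char 6 ('H'): step: R->3, L=6; H->plug->F->R->H->L->E->refl->C->L'->C->R'->G->plug->G
Char 7 ('A'): step: R->4, L=6; A->plug->D->R->C->L->C->refl->E->L'->H->R'->G->plug->G
Char 8 ('G'): step: R->5, L=6; G->plug->G->R->E->L->A->refl->H->L'->B->R'->C->plug->C
Char 9 ('G'): step: R->6, L=6; G->plug->G->R->B->L->H->refl->A->L'->E->R'->C->plug->C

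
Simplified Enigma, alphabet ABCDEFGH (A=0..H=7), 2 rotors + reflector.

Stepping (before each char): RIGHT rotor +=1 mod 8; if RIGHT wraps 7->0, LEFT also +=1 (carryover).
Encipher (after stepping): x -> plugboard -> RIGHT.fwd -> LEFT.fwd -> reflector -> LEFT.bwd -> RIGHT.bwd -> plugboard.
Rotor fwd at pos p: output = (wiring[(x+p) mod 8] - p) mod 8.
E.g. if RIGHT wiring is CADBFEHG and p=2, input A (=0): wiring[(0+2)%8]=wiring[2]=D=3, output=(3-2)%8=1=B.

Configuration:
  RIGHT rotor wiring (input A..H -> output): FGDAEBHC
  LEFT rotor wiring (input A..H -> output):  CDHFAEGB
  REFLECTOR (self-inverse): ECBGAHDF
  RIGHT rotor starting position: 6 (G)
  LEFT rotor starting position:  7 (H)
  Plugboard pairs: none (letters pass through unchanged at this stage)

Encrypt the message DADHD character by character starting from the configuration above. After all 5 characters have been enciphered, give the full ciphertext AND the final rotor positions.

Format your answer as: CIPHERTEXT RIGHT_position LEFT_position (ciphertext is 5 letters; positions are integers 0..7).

Char 1 ('D'): step: R->7, L=7; D->plug->D->R->E->L->G->refl->D->L'->B->R'->E->plug->E
Char 2 ('A'): step: R->0, L->0 (L advanced); A->plug->A->R->F->L->E->refl->A->L'->E->R'->E->plug->E
Char 3 ('D'): step: R->1, L=0; D->plug->D->R->D->L->F->refl->H->L'->C->R'->B->plug->B
Char 4 ('H'): step: R->2, L=0; H->plug->H->R->E->L->A->refl->E->L'->F->R'->E->plug->E
Char 5 ('D'): step: R->3, L=0; D->plug->D->R->E->L->A->refl->E->L'->F->R'->A->plug->A
Final: ciphertext=EEBEA, RIGHT=3, LEFT=0

Answer: EEBEA 3 0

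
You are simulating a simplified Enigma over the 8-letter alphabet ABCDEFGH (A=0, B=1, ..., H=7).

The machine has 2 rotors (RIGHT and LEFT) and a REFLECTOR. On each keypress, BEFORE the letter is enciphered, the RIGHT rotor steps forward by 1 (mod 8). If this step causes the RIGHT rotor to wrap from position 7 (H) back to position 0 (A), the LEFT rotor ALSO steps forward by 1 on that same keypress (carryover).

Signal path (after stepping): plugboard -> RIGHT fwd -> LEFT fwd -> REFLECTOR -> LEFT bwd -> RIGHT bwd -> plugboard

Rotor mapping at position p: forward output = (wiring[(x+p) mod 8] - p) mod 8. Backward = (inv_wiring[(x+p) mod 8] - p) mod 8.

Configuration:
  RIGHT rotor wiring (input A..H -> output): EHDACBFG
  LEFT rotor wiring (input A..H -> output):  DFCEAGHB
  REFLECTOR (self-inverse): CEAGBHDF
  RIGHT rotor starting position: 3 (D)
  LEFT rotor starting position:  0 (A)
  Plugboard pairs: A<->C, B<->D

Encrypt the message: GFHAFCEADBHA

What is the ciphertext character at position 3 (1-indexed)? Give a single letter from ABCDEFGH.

Char 1 ('G'): step: R->4, L=0; G->plug->G->R->H->L->B->refl->E->L'->D->R'->F->plug->F
Char 2 ('F'): step: R->5, L=0; F->plug->F->R->G->L->H->refl->F->L'->B->R'->C->plug->A
Char 3 ('H'): step: R->6, L=0; H->plug->H->R->D->L->E->refl->B->L'->H->R'->A->plug->C

C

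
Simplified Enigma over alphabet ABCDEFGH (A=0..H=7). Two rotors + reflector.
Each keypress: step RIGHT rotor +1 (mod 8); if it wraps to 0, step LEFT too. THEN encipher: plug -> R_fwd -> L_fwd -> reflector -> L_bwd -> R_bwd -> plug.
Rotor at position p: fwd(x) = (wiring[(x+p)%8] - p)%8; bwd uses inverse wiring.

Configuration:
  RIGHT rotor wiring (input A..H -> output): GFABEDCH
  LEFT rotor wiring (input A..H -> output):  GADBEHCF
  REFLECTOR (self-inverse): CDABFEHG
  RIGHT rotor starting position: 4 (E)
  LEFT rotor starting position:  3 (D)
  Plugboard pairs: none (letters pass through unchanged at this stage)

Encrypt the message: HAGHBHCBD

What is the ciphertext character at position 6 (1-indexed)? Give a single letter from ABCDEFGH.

Char 1 ('H'): step: R->5, L=3; H->plug->H->R->H->L->A->refl->C->L'->E->R'->G->plug->G
Char 2 ('A'): step: R->6, L=3; A->plug->A->R->E->L->C->refl->A->L'->H->R'->D->plug->D
Char 3 ('G'): step: R->7, L=3; G->plug->G->R->E->L->C->refl->A->L'->H->R'->B->plug->B
Char 4 ('H'): step: R->0, L->4 (L advanced); H->plug->H->R->H->L->F->refl->E->L'->F->R'->B->plug->B
Char 5 ('B'): step: R->1, L=4; B->plug->B->R->H->L->F->refl->E->L'->F->R'->H->plug->H
Char 6 ('H'): step: R->2, L=4; H->plug->H->R->D->L->B->refl->D->L'->B->R'->D->plug->D

D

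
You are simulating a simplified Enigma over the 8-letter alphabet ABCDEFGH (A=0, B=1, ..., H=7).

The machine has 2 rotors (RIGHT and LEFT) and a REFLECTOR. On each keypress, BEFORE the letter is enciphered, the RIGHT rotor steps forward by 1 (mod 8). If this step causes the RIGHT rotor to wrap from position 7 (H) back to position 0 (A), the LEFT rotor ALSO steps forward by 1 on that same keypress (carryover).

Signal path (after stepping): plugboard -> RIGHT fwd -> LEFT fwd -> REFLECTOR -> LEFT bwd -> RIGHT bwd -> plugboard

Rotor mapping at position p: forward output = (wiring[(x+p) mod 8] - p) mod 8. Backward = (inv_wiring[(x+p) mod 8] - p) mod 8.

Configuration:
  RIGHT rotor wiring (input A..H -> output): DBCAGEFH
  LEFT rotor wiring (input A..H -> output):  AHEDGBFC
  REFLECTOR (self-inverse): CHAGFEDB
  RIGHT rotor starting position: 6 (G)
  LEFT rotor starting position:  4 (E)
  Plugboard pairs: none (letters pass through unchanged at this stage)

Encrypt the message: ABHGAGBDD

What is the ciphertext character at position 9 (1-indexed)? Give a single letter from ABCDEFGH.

Char 1 ('A'): step: R->7, L=4; A->plug->A->R->A->L->C->refl->A->L'->G->R'->H->plug->H
Char 2 ('B'): step: R->0, L->5 (L advanced); B->plug->B->R->B->L->A->refl->C->L'->E->R'->F->plug->F
Char 3 ('H'): step: R->1, L=5; H->plug->H->R->C->L->F->refl->E->L'->A->R'->A->plug->A
Char 4 ('G'): step: R->2, L=5; G->plug->G->R->B->L->A->refl->C->L'->E->R'->C->plug->C
Char 5 ('A'): step: R->3, L=5; A->plug->A->R->F->L->H->refl->B->L'->H->R'->H->plug->H
Char 6 ('G'): step: R->4, L=5; G->plug->G->R->G->L->G->refl->D->L'->D->R'->D->plug->D
Char 7 ('B'): step: R->5, L=5; B->plug->B->R->A->L->E->refl->F->L'->C->R'->C->plug->C
Char 8 ('D'): step: R->6, L=5; D->plug->D->R->D->L->D->refl->G->L'->G->R'->H->plug->H
Char 9 ('D'): step: R->7, L=5; D->plug->D->R->D->L->D->refl->G->L'->G->R'->H->plug->H

H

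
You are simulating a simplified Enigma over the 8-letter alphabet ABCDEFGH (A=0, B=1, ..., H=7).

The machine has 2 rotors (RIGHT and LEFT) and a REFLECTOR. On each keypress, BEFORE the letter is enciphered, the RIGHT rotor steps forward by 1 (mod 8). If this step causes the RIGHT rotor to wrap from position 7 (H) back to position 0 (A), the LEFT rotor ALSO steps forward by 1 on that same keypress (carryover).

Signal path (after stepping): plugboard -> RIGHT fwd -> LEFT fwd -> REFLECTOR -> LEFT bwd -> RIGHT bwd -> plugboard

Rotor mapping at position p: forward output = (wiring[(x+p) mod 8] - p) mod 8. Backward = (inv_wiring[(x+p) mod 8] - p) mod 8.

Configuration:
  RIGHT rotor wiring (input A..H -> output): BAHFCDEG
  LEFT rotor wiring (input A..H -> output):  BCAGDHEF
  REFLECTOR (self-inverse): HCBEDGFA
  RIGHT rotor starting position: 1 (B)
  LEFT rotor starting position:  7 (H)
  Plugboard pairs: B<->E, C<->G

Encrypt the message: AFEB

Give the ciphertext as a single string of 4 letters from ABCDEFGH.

Char 1 ('A'): step: R->2, L=7; A->plug->A->R->F->L->E->refl->D->L'->C->R'->E->plug->B
Char 2 ('F'): step: R->3, L=7; F->plug->F->R->G->L->A->refl->H->L'->E->R'->H->plug->H
Char 3 ('E'): step: R->4, L=7; E->plug->B->R->H->L->F->refl->G->L'->A->R'->C->plug->G
Char 4 ('B'): step: R->5, L=7; B->plug->E->R->D->L->B->refl->C->L'->B->R'->C->plug->G

Answer: BHGG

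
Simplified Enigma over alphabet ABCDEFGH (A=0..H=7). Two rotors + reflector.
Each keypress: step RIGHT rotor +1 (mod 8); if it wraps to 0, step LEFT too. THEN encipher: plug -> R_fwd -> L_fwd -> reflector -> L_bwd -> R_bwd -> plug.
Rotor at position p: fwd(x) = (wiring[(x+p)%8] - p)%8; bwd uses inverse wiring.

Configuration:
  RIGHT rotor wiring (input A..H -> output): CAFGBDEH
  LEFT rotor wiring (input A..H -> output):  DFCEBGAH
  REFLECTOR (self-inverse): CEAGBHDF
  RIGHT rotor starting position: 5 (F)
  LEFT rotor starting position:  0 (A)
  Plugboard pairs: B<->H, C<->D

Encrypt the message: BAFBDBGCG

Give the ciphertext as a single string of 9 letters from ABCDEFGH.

Char 1 ('B'): step: R->6, L=0; B->plug->H->R->F->L->G->refl->D->L'->A->R'->F->plug->F
Char 2 ('A'): step: R->7, L=0; A->plug->A->R->A->L->D->refl->G->L'->F->R'->H->plug->B
Char 3 ('F'): step: R->0, L->1 (L advanced); F->plug->F->R->D->L->A->refl->C->L'->H->R'->H->plug->B
Char 4 ('B'): step: R->1, L=1; B->plug->H->R->B->L->B->refl->E->L'->A->R'->D->plug->C
Char 5 ('D'): step: R->2, L=1; D->plug->C->R->H->L->C->refl->A->L'->D->R'->A->plug->A
Char 6 ('B'): step: R->3, L=1; B->plug->H->R->C->L->D->refl->G->L'->G->R'->B->plug->H
Char 7 ('G'): step: R->4, L=1; G->plug->G->R->B->L->B->refl->E->L'->A->R'->C->plug->D
Char 8 ('C'): step: R->5, L=1; C->plug->D->R->F->L->H->refl->F->L'->E->R'->H->plug->B
Char 9 ('G'): step: R->6, L=1; G->plug->G->R->D->L->A->refl->C->L'->H->R'->E->plug->E

Answer: FBBCAHDBE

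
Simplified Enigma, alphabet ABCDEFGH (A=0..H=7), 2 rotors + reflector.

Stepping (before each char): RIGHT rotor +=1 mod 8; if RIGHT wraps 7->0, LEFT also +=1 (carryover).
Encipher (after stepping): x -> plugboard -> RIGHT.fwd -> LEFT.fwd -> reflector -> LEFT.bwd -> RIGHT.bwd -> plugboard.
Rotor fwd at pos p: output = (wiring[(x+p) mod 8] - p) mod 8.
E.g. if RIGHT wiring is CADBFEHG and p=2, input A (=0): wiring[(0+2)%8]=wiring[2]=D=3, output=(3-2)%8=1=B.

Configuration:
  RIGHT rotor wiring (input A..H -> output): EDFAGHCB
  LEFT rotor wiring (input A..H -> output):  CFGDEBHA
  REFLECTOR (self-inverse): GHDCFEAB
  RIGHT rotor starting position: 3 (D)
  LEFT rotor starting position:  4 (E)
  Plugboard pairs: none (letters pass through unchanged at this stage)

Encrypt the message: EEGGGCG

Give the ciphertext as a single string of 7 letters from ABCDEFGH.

Answer: HAACHDH

Derivation:
Char 1 ('E'): step: R->4, L=4; E->plug->E->R->A->L->A->refl->G->L'->E->R'->H->plug->H
Char 2 ('E'): step: R->5, L=4; E->plug->E->R->G->L->C->refl->D->L'->C->R'->A->plug->A
Char 3 ('G'): step: R->6, L=4; G->plug->G->R->A->L->A->refl->G->L'->E->R'->A->plug->A
Char 4 ('G'): step: R->7, L=4; G->plug->G->R->A->L->A->refl->G->L'->E->R'->C->plug->C
Char 5 ('G'): step: R->0, L->5 (L advanced); G->plug->G->R->C->L->D->refl->C->L'->B->R'->H->plug->H
Char 6 ('C'): step: R->1, L=5; C->plug->C->R->H->L->H->refl->B->L'->F->R'->D->plug->D
Char 7 ('G'): step: R->2, L=5; G->plug->G->R->C->L->D->refl->C->L'->B->R'->H->plug->H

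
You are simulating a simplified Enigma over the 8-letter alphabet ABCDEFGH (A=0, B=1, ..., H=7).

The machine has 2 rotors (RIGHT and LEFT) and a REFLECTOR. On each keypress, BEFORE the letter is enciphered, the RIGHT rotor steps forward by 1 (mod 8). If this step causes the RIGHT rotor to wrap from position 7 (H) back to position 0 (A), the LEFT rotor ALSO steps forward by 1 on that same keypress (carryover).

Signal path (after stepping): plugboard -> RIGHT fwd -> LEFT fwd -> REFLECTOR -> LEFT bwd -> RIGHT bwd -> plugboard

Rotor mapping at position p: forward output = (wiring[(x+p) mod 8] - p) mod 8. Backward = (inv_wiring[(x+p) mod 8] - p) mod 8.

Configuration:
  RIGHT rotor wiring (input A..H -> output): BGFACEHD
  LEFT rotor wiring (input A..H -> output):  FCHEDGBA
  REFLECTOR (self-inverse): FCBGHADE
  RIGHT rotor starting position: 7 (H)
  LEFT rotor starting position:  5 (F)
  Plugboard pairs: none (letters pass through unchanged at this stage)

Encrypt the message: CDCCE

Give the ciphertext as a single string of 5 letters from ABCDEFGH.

Char 1 ('C'): step: R->0, L->6 (L advanced); C->plug->C->R->F->L->G->refl->D->L'->A->R'->D->plug->D
Char 2 ('D'): step: R->1, L=6; D->plug->D->R->B->L->C->refl->B->L'->E->R'->B->plug->B
Char 3 ('C'): step: R->2, L=6; C->plug->C->R->A->L->D->refl->G->L'->F->R'->E->plug->E
Char 4 ('C'): step: R->3, L=6; C->plug->C->R->B->L->C->refl->B->L'->E->R'->D->plug->D
Char 5 ('E'): step: R->4, L=6; E->plug->E->R->F->L->G->refl->D->L'->A->R'->B->plug->B

Answer: DBEDB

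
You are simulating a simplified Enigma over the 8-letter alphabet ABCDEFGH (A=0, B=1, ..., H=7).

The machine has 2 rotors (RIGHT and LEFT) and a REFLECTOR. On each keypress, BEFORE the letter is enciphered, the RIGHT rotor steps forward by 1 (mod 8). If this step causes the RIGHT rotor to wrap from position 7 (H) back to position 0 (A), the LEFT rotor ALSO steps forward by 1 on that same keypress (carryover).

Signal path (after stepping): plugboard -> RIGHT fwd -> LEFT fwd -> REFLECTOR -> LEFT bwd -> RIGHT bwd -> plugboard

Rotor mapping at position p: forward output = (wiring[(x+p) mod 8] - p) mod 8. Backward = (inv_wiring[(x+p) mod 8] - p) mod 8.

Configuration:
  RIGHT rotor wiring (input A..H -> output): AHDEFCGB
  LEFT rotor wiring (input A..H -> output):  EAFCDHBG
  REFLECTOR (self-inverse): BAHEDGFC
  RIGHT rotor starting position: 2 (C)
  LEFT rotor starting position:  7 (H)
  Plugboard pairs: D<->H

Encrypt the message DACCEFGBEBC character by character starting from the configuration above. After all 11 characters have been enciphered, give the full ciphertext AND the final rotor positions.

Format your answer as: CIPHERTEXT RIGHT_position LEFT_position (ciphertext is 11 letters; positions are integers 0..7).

Answer: CFAFHBHFAAD 5 0

Derivation:
Char 1 ('D'): step: R->3, L=7; D->plug->H->R->A->L->H->refl->C->L'->H->R'->C->plug->C
Char 2 ('A'): step: R->4, L=7; A->plug->A->R->B->L->F->refl->G->L'->D->R'->F->plug->F
Char 3 ('C'): step: R->5, L=7; C->plug->C->R->E->L->D->refl->E->L'->F->R'->A->plug->A
Char 4 ('C'): step: R->6, L=7; C->plug->C->R->C->L->B->refl->A->L'->G->R'->F->plug->F
Char 5 ('E'): step: R->7, L=7; E->plug->E->R->F->L->E->refl->D->L'->E->R'->D->plug->H
Char 6 ('F'): step: R->0, L->0 (L advanced); F->plug->F->R->C->L->F->refl->G->L'->H->R'->B->plug->B
Char 7 ('G'): step: R->1, L=0; G->plug->G->R->A->L->E->refl->D->L'->E->R'->D->plug->H
Char 8 ('B'): step: R->2, L=0; B->plug->B->R->C->L->F->refl->G->L'->H->R'->F->plug->F
Char 9 ('E'): step: R->3, L=0; E->plug->E->R->G->L->B->refl->A->L'->B->R'->A->plug->A
Char 10 ('B'): step: R->4, L=0; B->plug->B->R->G->L->B->refl->A->L'->B->R'->A->plug->A
Char 11 ('C'): step: R->5, L=0; C->plug->C->R->E->L->D->refl->E->L'->A->R'->H->plug->D
Final: ciphertext=CFAFHBHFAAD, RIGHT=5, LEFT=0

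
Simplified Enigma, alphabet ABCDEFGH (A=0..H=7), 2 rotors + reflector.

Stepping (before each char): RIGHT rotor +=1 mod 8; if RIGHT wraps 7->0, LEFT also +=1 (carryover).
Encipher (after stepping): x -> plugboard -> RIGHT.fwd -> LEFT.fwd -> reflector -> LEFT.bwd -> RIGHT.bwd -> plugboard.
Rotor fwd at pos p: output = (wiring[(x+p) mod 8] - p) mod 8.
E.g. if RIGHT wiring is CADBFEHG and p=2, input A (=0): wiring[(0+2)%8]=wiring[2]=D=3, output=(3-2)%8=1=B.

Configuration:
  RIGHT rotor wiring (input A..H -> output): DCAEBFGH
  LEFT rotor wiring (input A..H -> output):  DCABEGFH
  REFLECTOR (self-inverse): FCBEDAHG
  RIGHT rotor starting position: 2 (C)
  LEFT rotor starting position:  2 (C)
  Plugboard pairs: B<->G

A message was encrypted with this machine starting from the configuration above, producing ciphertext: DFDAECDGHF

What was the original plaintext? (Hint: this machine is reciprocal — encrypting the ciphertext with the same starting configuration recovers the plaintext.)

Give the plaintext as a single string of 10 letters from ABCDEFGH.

Answer: ECCGHBBEBH

Derivation:
Char 1 ('D'): step: R->3, L=2; D->plug->D->R->D->L->E->refl->D->L'->E->R'->E->plug->E
Char 2 ('F'): step: R->4, L=2; F->plug->F->R->G->L->B->refl->C->L'->C->R'->C->plug->C
Char 3 ('D'): step: R->5, L=2; D->plug->D->R->G->L->B->refl->C->L'->C->R'->C->plug->C
Char 4 ('A'): step: R->6, L=2; A->plug->A->R->A->L->G->refl->H->L'->B->R'->B->plug->G
Char 5 ('E'): step: R->7, L=2; E->plug->E->R->F->L->F->refl->A->L'->H->R'->H->plug->H
Char 6 ('C'): step: R->0, L->3 (L advanced); C->plug->C->R->A->L->G->refl->H->L'->G->R'->G->plug->B
Char 7 ('D'): step: R->1, L=3; D->plug->D->R->A->L->G->refl->H->L'->G->R'->G->plug->B
Char 8 ('G'): step: R->2, L=3; G->plug->B->R->C->L->D->refl->E->L'->E->R'->E->plug->E
Char 9 ('H'): step: R->3, L=3; H->plug->H->R->F->L->A->refl->F->L'->H->R'->G->plug->B
Char 10 ('F'): step: R->4, L=3; F->plug->F->R->G->L->H->refl->G->L'->A->R'->H->plug->H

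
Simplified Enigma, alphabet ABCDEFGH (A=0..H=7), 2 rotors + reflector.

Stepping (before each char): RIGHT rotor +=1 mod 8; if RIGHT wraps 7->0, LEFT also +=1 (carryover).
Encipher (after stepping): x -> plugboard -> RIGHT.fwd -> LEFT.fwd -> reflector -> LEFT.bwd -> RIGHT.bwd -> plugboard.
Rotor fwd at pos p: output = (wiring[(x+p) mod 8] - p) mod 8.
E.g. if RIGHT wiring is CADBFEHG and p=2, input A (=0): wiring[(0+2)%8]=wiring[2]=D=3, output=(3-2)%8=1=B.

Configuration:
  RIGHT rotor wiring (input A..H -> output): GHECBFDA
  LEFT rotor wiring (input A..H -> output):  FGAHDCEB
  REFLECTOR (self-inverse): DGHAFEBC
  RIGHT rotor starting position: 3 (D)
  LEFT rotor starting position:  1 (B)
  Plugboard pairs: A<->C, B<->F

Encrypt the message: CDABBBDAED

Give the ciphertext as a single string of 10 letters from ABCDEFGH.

Char 1 ('C'): step: R->4, L=1; C->plug->A->R->F->L->D->refl->A->L'->G->R'->H->plug->H
Char 2 ('D'): step: R->5, L=1; D->plug->D->R->B->L->H->refl->C->L'->D->R'->C->plug->A
Char 3 ('A'): step: R->6, L=1; A->plug->C->R->A->L->F->refl->E->L'->H->R'->H->plug->H
Char 4 ('B'): step: R->7, L=1; B->plug->F->R->C->L->G->refl->B->L'->E->R'->H->plug->H
Char 5 ('B'): step: R->0, L->2 (L advanced); B->plug->F->R->F->L->H->refl->C->L'->E->R'->C->plug->A
Char 6 ('B'): step: R->1, L=2; B->plug->F->R->C->L->B->refl->G->L'->A->R'->D->plug->D
Char 7 ('D'): step: R->2, L=2; D->plug->D->R->D->L->A->refl->D->L'->G->R'->F->plug->B
Char 8 ('A'): step: R->3, L=2; A->plug->C->R->C->L->B->refl->G->L'->A->R'->D->plug->D
Char 9 ('E'): step: R->4, L=2; E->plug->E->R->C->L->B->refl->G->L'->A->R'->G->plug->G
Char 10 ('D'): step: R->5, L=2; D->plug->D->R->B->L->F->refl->E->L'->H->R'->F->plug->B

Answer: HAHHADBDGB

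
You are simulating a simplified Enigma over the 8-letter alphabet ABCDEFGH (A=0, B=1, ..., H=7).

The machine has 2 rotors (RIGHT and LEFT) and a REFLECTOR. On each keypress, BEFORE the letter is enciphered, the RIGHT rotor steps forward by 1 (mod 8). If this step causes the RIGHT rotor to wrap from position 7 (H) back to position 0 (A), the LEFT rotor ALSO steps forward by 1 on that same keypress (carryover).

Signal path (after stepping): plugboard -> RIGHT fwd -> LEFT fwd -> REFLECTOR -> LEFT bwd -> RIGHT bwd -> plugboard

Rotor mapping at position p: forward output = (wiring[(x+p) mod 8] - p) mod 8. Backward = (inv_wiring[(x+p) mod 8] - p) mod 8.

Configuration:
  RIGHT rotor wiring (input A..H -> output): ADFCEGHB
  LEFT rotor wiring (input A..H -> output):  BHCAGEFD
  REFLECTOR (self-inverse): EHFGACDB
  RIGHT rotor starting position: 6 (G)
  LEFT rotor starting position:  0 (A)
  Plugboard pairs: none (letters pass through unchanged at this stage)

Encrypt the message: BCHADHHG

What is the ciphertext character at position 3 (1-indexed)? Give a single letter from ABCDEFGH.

Char 1 ('B'): step: R->7, L=0; B->plug->B->R->B->L->H->refl->B->L'->A->R'->H->plug->H
Char 2 ('C'): step: R->0, L->1 (L advanced); C->plug->C->R->F->L->E->refl->A->L'->H->R'->G->plug->G
Char 3 ('H'): step: R->1, L=1; H->plug->H->R->H->L->A->refl->E->L'->F->R'->E->plug->E

E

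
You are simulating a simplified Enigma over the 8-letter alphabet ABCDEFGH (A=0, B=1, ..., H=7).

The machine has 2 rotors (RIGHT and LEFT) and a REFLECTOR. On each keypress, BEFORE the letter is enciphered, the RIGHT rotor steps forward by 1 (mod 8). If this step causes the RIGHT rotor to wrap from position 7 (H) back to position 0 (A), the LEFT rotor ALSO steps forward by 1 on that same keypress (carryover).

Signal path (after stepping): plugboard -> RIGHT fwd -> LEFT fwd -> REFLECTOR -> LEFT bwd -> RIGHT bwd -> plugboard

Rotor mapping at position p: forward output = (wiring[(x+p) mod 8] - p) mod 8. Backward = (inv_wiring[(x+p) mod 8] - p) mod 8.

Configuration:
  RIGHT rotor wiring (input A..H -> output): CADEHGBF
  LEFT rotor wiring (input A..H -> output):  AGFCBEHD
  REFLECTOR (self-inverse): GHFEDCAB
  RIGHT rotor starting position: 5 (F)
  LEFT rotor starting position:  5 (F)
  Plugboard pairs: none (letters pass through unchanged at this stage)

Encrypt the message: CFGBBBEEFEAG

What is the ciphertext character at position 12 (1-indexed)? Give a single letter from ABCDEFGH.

Char 1 ('C'): step: R->6, L=5; C->plug->C->R->E->L->B->refl->H->L'->A->R'->H->plug->H
Char 2 ('F'): step: R->7, L=5; F->plug->F->R->A->L->H->refl->B->L'->E->R'->D->plug->D
Char 3 ('G'): step: R->0, L->6 (L advanced); G->plug->G->R->B->L->F->refl->C->L'->C->R'->A->plug->A
Char 4 ('B'): step: R->1, L=6; B->plug->B->R->C->L->C->refl->F->L'->B->R'->H->plug->H
Char 5 ('B'): step: R->2, L=6; B->plug->B->R->C->L->C->refl->F->L'->B->R'->A->plug->A
Char 6 ('B'): step: R->3, L=6; B->plug->B->R->E->L->H->refl->B->L'->A->R'->H->plug->H
Char 7 ('E'): step: R->4, L=6; E->plug->E->R->G->L->D->refl->E->L'->F->R'->C->plug->C
Char 8 ('E'): step: R->5, L=6; E->plug->E->R->D->L->A->refl->G->L'->H->R'->G->plug->G
Char 9 ('F'): step: R->6, L=6; F->plug->F->R->G->L->D->refl->E->L'->F->R'->E->plug->E
Char 10 ('E'): step: R->7, L=6; E->plug->E->R->F->L->E->refl->D->L'->G->R'->A->plug->A
Char 11 ('A'): step: R->0, L->7 (L advanced); A->plug->A->R->C->L->H->refl->B->L'->B->R'->G->plug->G
Char 12 ('G'): step: R->1, L=7; G->plug->G->R->E->L->D->refl->E->L'->A->R'->F->plug->F

F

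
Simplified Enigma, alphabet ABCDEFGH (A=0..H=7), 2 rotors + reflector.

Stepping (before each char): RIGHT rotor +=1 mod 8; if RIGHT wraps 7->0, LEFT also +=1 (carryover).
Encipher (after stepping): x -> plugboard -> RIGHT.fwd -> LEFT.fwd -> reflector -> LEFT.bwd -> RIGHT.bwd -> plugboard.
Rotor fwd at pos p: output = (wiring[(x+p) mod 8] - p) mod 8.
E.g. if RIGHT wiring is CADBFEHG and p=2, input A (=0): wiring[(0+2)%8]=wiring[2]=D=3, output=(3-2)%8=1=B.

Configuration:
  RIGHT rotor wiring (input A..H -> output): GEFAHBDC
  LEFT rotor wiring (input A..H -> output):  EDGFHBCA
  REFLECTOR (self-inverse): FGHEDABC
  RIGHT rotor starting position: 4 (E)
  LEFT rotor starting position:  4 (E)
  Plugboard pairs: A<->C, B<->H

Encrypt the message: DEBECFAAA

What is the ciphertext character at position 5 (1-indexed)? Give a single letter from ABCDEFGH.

Char 1 ('D'): step: R->5, L=4; D->plug->D->R->B->L->F->refl->A->L'->E->R'->A->plug->C
Char 2 ('E'): step: R->6, L=4; E->plug->E->R->H->L->B->refl->G->L'->C->R'->F->plug->F
Char 3 ('B'): step: R->7, L=4; B->plug->H->R->E->L->A->refl->F->L'->B->R'->E->plug->E
Char 4 ('E'): step: R->0, L->5 (L advanced); E->plug->E->R->H->L->C->refl->H->L'->D->R'->G->plug->G
Char 5 ('C'): step: R->1, L=5; C->plug->A->R->D->L->H->refl->C->L'->H->R'->C->plug->A

A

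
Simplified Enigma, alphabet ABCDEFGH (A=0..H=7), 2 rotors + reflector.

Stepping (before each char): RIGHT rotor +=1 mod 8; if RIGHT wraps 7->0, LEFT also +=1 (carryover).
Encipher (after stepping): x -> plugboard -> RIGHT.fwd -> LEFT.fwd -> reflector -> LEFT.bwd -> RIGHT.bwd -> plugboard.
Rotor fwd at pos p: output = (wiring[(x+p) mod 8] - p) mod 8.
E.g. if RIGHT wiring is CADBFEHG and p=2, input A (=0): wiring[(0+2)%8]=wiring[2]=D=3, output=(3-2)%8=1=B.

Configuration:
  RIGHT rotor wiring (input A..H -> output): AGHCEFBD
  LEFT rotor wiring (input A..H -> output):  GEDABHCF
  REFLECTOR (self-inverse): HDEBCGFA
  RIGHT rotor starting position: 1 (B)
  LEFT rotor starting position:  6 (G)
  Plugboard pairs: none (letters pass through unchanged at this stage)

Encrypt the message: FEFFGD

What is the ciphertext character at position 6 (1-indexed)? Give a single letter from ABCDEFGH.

Char 1 ('F'): step: R->2, L=6; F->plug->F->R->B->L->H->refl->A->L'->C->R'->C->plug->C
Char 2 ('E'): step: R->3, L=6; E->plug->E->R->A->L->E->refl->C->L'->F->R'->F->plug->F
Char 3 ('F'): step: R->4, L=6; F->plug->F->R->C->L->A->refl->H->L'->B->R'->B->plug->B
Char 4 ('F'): step: R->5, L=6; F->plug->F->R->C->L->A->refl->H->L'->B->R'->E->plug->E
Char 5 ('G'): step: R->6, L=6; G->plug->G->R->G->L->D->refl->B->L'->H->R'->H->plug->H
Char 6 ('D'): step: R->7, L=6; D->plug->D->R->A->L->E->refl->C->L'->F->R'->F->plug->F

F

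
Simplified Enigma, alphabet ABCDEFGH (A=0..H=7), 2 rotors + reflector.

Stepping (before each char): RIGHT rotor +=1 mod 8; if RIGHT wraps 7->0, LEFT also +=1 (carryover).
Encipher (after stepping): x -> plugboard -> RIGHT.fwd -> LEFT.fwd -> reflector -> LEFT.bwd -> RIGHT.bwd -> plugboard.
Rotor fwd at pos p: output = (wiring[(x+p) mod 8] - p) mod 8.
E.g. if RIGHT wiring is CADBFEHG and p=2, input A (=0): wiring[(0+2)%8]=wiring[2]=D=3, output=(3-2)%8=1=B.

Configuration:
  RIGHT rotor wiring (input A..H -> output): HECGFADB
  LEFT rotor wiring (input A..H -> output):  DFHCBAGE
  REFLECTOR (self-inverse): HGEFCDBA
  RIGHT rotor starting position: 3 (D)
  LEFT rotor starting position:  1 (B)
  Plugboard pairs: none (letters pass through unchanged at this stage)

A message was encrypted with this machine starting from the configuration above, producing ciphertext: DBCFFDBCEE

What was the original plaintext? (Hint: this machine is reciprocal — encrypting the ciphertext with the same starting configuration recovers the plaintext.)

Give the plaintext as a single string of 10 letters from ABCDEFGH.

Answer: GFHCACGFGH

Derivation:
Char 1 ('D'): step: R->4, L=1; D->plug->D->R->F->L->F->refl->D->L'->G->R'->G->plug->G
Char 2 ('B'): step: R->5, L=1; B->plug->B->R->G->L->D->refl->F->L'->F->R'->F->plug->F
Char 3 ('C'): step: R->6, L=1; C->plug->C->R->B->L->G->refl->B->L'->C->R'->H->plug->H
Char 4 ('F'): step: R->7, L=1; F->plug->F->R->G->L->D->refl->F->L'->F->R'->C->plug->C
Char 5 ('F'): step: R->0, L->2 (L advanced); F->plug->F->R->A->L->F->refl->D->L'->H->R'->A->plug->A
Char 6 ('D'): step: R->1, L=2; D->plug->D->R->E->L->E->refl->C->L'->F->R'->C->plug->C
Char 7 ('B'): step: R->2, L=2; B->plug->B->R->E->L->E->refl->C->L'->F->R'->G->plug->G
Char 8 ('C'): step: R->3, L=2; C->plug->C->R->F->L->C->refl->E->L'->E->R'->F->plug->F
Char 9 ('E'): step: R->4, L=2; E->plug->E->R->D->L->G->refl->B->L'->G->R'->G->plug->G
Char 10 ('E'): step: R->5, L=2; E->plug->E->R->H->L->D->refl->F->L'->A->R'->H->plug->H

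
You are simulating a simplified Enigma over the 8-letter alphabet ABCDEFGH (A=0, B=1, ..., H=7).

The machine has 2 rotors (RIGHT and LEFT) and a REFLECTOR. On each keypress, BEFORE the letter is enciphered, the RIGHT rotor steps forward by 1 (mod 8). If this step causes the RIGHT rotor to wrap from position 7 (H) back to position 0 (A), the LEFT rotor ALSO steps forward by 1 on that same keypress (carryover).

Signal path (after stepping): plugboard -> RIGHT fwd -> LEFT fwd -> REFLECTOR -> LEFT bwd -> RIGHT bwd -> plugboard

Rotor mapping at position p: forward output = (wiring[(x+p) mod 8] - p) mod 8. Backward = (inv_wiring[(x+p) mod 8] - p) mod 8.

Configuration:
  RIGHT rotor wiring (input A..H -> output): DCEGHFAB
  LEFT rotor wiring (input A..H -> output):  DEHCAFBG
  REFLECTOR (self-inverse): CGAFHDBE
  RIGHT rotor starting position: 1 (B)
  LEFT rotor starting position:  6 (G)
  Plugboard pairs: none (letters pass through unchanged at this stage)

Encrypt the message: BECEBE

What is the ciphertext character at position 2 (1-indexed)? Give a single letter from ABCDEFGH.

Char 1 ('B'): step: R->2, L=6; B->plug->B->R->E->L->B->refl->G->L'->D->R'->D->plug->D
Char 2 ('E'): step: R->3, L=6; E->plug->E->R->G->L->C->refl->A->L'->B->R'->H->plug->H

H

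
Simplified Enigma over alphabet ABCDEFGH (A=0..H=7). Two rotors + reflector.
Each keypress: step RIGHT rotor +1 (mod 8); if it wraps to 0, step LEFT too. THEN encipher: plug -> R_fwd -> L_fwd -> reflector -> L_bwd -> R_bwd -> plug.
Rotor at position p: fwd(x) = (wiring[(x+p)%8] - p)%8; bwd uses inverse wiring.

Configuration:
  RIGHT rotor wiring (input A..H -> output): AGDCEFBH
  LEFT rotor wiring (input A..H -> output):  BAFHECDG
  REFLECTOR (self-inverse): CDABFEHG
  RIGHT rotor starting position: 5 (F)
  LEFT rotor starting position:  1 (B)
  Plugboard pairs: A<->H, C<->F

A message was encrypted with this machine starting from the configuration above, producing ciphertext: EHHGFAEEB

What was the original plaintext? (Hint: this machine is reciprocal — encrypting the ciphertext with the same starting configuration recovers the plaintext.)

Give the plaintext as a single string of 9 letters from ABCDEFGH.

Answer: AAEADEHGE

Derivation:
Char 1 ('E'): step: R->6, L=1; E->plug->E->R->F->L->C->refl->A->L'->H->R'->H->plug->A
Char 2 ('H'): step: R->7, L=1; H->plug->A->R->A->L->H->refl->G->L'->C->R'->H->plug->A
Char 3 ('H'): step: R->0, L->2 (L advanced); H->plug->A->R->A->L->D->refl->B->L'->E->R'->E->plug->E
Char 4 ('G'): step: R->1, L=2; G->plug->G->R->G->L->H->refl->G->L'->H->R'->H->plug->A
Char 5 ('F'): step: R->2, L=2; F->plug->C->R->C->L->C->refl->A->L'->D->R'->D->plug->D
Char 6 ('A'): step: R->3, L=2; A->plug->H->R->A->L->D->refl->B->L'->E->R'->E->plug->E
Char 7 ('E'): step: R->4, L=2; E->plug->E->R->E->L->B->refl->D->L'->A->R'->A->plug->H
Char 8 ('E'): step: R->5, L=2; E->plug->E->R->B->L->F->refl->E->L'->F->R'->G->plug->G
Char 9 ('B'): step: R->6, L=2; B->plug->B->R->B->L->F->refl->E->L'->F->R'->E->plug->E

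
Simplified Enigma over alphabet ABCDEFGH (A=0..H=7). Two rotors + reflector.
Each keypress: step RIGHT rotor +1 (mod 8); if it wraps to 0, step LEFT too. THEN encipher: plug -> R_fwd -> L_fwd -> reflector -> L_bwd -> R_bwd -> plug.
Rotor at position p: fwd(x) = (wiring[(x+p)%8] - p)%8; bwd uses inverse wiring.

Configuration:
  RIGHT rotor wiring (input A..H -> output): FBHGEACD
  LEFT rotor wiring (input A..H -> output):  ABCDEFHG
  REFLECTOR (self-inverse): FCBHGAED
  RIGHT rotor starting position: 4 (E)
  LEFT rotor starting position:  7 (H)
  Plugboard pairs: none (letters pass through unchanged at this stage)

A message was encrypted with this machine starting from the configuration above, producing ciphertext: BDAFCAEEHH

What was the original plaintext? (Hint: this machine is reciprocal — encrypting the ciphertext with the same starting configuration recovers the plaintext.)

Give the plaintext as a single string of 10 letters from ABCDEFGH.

Answer: HFBAAECHEE

Derivation:
Char 1 ('B'): step: R->5, L=7; B->plug->B->R->F->L->F->refl->A->L'->H->R'->H->plug->H
Char 2 ('D'): step: R->6, L=7; D->plug->D->R->D->L->D->refl->H->L'->A->R'->F->plug->F
Char 3 ('A'): step: R->7, L=7; A->plug->A->R->E->L->E->refl->G->L'->G->R'->B->plug->B
Char 4 ('F'): step: R->0, L->0 (L advanced); F->plug->F->R->A->L->A->refl->F->L'->F->R'->A->plug->A
Char 5 ('C'): step: R->1, L=0; C->plug->C->R->F->L->F->refl->A->L'->A->R'->A->plug->A
Char 6 ('A'): step: R->2, L=0; A->plug->A->R->F->L->F->refl->A->L'->A->R'->E->plug->E
Char 7 ('E'): step: R->3, L=0; E->plug->E->R->A->L->A->refl->F->L'->F->R'->C->plug->C
Char 8 ('E'): step: R->4, L=0; E->plug->E->R->B->L->B->refl->C->L'->C->R'->H->plug->H
Char 9 ('H'): step: R->5, L=0; H->plug->H->R->H->L->G->refl->E->L'->E->R'->E->plug->E
Char 10 ('H'): step: R->6, L=0; H->plug->H->R->C->L->C->refl->B->L'->B->R'->E->plug->E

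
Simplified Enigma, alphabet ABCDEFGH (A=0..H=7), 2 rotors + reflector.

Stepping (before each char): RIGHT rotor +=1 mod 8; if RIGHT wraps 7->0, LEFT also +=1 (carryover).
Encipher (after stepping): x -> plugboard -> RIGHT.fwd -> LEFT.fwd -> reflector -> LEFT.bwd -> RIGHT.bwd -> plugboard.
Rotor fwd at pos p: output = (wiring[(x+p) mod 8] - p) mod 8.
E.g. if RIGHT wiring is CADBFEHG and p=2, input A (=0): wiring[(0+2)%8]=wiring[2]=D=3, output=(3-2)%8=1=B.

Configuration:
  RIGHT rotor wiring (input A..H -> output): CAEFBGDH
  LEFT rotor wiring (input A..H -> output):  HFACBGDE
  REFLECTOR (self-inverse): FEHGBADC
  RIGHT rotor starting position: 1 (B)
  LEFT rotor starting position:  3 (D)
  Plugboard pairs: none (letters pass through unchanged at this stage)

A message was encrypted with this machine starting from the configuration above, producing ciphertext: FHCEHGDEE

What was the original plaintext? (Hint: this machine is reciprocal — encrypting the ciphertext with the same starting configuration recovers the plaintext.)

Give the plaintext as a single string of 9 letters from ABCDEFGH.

Char 1 ('F'): step: R->2, L=3; F->plug->F->R->F->L->E->refl->B->L'->E->R'->D->plug->D
Char 2 ('H'): step: R->3, L=3; H->plug->H->R->B->L->G->refl->D->L'->C->R'->A->plug->A
Char 3 ('C'): step: R->4, L=3; C->plug->C->R->H->L->F->refl->A->L'->D->R'->D->plug->D
Char 4 ('E'): step: R->5, L=3; E->plug->E->R->D->L->A->refl->F->L'->H->R'->F->plug->F
Char 5 ('H'): step: R->6, L=3; H->plug->H->R->A->L->H->refl->C->L'->G->R'->E->plug->E
Char 6 ('G'): step: R->7, L=3; G->plug->G->R->H->L->F->refl->A->L'->D->R'->B->plug->B
Char 7 ('D'): step: R->0, L->4 (L advanced); D->plug->D->R->F->L->B->refl->E->L'->G->R'->F->plug->F
Char 8 ('E'): step: R->1, L=4; E->plug->E->R->F->L->B->refl->E->L'->G->R'->G->plug->G
Char 9 ('E'): step: R->2, L=4; E->plug->E->R->B->L->C->refl->H->L'->C->R'->A->plug->A

Answer: DADFEBFGA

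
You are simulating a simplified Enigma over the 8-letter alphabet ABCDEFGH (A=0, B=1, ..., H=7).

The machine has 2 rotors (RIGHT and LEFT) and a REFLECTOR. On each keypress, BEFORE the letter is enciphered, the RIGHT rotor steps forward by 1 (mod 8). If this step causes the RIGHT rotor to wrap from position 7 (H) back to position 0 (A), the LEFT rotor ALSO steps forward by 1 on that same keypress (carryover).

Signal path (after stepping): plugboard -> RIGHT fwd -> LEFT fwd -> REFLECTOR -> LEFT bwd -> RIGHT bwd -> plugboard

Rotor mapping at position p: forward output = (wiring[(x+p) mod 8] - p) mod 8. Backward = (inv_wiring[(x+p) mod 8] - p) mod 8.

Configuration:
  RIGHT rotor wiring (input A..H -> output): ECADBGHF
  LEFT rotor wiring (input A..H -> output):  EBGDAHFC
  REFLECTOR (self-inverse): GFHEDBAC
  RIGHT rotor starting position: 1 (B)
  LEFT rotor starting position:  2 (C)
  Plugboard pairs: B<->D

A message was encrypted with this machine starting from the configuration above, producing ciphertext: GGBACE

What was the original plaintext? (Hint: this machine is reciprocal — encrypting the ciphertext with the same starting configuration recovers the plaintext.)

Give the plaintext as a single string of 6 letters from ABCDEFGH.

Answer: EDCFDH

Derivation:
Char 1 ('G'): step: R->2, L=2; G->plug->G->R->C->L->G->refl->A->L'->F->R'->E->plug->E
Char 2 ('G'): step: R->3, L=2; G->plug->G->R->H->L->H->refl->C->L'->G->R'->B->plug->D
Char 3 ('B'): step: R->4, L=2; B->plug->D->R->B->L->B->refl->F->L'->D->R'->C->plug->C
Char 4 ('A'): step: R->5, L=2; A->plug->A->R->B->L->B->refl->F->L'->D->R'->F->plug->F
Char 5 ('C'): step: R->6, L=2; C->plug->C->R->G->L->C->refl->H->L'->H->R'->B->plug->D
Char 6 ('E'): step: R->7, L=2; E->plug->E->R->E->L->D->refl->E->L'->A->R'->H->plug->H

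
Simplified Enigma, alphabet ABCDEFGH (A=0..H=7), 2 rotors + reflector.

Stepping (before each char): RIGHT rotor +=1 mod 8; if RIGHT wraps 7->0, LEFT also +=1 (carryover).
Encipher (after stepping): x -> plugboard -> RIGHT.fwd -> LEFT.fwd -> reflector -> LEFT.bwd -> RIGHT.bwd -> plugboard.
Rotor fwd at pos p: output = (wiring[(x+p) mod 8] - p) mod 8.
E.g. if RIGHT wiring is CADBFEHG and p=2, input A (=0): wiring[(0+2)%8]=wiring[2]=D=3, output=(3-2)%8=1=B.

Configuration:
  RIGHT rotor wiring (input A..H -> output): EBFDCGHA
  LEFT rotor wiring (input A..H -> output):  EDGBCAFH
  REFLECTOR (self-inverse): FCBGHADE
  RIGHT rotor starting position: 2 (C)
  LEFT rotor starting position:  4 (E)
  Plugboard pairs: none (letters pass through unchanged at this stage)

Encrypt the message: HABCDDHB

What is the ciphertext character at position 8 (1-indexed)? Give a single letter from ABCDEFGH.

Char 1 ('H'): step: R->3, L=4; H->plug->H->R->C->L->B->refl->C->L'->G->R'->G->plug->G
Char 2 ('A'): step: R->4, L=4; A->plug->A->R->G->L->C->refl->B->L'->C->R'->B->plug->B
Char 3 ('B'): step: R->5, L=4; B->plug->B->R->C->L->B->refl->C->L'->G->R'->G->plug->G
Char 4 ('C'): step: R->6, L=4; C->plug->C->R->G->L->C->refl->B->L'->C->R'->B->plug->B
Char 5 ('D'): step: R->7, L=4; D->plug->D->R->G->L->C->refl->B->L'->C->R'->C->plug->C
Char 6 ('D'): step: R->0, L->5 (L advanced); D->plug->D->R->D->L->H->refl->E->L'->G->R'->F->plug->F
Char 7 ('H'): step: R->1, L=5; H->plug->H->R->D->L->H->refl->E->L'->G->R'->F->plug->F
Char 8 ('B'): step: R->2, L=5; B->plug->B->R->B->L->A->refl->F->L'->H->R'->H->plug->H

H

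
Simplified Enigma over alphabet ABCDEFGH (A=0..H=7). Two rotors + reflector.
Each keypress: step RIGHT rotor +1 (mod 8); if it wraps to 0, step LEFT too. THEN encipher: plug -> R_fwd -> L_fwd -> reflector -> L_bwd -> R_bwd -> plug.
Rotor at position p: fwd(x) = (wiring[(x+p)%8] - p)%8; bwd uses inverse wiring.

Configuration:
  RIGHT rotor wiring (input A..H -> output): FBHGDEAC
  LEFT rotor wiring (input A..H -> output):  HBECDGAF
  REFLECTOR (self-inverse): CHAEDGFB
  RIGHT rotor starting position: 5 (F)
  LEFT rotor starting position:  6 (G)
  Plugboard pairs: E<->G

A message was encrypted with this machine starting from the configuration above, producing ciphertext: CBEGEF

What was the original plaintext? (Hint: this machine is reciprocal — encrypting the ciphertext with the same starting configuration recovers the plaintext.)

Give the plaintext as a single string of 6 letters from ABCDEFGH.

Answer: FFGAFC

Derivation:
Char 1 ('C'): step: R->6, L=6; C->plug->C->R->H->L->A->refl->C->L'->A->R'->F->plug->F
Char 2 ('B'): step: R->7, L=6; B->plug->B->R->G->L->F->refl->G->L'->E->R'->F->plug->F
Char 3 ('E'): step: R->0, L->7 (L advanced); E->plug->G->R->A->L->G->refl->F->L'->D->R'->E->plug->G
Char 4 ('G'): step: R->1, L=7; G->plug->E->R->D->L->F->refl->G->L'->A->R'->A->plug->A
Char 5 ('E'): step: R->2, L=7; E->plug->G->R->D->L->F->refl->G->L'->A->R'->F->plug->F
Char 6 ('F'): step: R->3, L=7; F->plug->F->R->C->L->C->refl->A->L'->B->R'->C->plug->C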